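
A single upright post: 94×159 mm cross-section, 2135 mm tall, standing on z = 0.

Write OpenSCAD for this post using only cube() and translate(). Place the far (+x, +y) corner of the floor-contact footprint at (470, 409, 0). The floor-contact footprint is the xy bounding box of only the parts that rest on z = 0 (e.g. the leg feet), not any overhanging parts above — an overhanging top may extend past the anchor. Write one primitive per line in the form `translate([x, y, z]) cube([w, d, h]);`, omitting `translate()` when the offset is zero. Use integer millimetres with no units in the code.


translate([376, 250, 0]) cube([94, 159, 2135]);


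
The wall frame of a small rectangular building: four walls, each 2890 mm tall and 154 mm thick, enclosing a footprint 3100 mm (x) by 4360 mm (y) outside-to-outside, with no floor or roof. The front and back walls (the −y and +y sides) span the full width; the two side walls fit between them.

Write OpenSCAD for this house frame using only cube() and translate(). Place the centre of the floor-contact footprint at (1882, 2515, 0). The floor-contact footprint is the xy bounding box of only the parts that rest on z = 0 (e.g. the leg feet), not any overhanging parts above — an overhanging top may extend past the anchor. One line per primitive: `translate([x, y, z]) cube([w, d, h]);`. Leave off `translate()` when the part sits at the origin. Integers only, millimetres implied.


translate([332, 335, 0]) cube([3100, 154, 2890]);
translate([332, 4541, 0]) cube([3100, 154, 2890]);
translate([332, 489, 0]) cube([154, 4052, 2890]);
translate([3278, 489, 0]) cube([154, 4052, 2890]);


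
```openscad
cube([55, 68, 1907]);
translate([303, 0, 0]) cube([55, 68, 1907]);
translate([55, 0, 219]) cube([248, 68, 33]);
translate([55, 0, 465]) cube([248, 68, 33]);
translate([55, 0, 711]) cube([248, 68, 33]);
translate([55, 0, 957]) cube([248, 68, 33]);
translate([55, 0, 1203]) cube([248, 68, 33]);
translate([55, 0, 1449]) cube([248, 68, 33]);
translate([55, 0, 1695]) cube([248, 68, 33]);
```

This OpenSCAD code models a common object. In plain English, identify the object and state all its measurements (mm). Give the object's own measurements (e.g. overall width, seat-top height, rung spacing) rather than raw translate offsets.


A straight ladder. Two 55×68 mm vertical rails, 1907 mm tall, stand 358 mm apart (outside-to-outside) with their front faces coplanar on the −y side. 7 rungs, each 68 mm deep and 33 mm tall, span between the inner faces of the rails, front faces flush with the rails. The lowest rung's underside is at z = 219 mm and rungs are spaced 246 mm apart (underside to underside).


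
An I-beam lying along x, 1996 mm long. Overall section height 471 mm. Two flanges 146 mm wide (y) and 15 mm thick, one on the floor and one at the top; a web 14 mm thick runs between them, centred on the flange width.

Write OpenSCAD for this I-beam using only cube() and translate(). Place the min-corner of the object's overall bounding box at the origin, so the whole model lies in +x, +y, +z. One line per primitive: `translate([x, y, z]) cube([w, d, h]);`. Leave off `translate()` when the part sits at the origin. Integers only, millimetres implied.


cube([1996, 146, 15]);
translate([0, 66, 15]) cube([1996, 14, 441]);
translate([0, 0, 456]) cube([1996, 146, 15]);


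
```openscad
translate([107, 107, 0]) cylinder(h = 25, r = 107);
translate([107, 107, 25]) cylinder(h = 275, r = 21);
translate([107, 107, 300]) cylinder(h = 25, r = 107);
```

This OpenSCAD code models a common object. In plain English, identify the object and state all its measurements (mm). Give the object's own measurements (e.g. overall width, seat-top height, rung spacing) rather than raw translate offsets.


A spool: two coaxial disc flanges of radius 107 mm and thickness 25 mm, joined by a core cylinder of radius 21 mm and height 275 mm. The lower flange rests on z = 0 and the three cylinders share a vertical axis.


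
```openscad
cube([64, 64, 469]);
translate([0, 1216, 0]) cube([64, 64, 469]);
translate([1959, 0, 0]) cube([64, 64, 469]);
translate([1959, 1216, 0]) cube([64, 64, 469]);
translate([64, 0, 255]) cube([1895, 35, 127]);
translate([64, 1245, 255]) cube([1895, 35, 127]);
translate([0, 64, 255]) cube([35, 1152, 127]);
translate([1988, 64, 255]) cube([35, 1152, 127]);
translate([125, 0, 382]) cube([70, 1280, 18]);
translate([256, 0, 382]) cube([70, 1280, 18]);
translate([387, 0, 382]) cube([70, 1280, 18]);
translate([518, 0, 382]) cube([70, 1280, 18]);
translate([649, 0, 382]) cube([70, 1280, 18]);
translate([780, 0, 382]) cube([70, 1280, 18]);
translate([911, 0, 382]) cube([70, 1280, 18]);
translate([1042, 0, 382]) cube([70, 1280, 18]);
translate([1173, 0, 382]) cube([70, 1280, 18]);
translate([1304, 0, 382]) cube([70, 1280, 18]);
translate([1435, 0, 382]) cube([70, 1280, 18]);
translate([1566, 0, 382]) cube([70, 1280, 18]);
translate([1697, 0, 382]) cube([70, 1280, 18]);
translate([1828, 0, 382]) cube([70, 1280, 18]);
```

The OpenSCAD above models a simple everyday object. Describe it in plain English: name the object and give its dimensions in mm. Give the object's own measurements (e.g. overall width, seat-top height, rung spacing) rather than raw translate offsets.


A bed frame 2023 mm long (x) by 1280 mm wide (y). Four 64×64 mm corner posts, 469 mm tall, at the corners of the footprint. Four rails of 35 mm thickness and 127 mm height run between adjacent posts with their undersides at z = 255 mm, their outer faces flush with the outside of the frame (the two x-running rails run between the posts' inner faces; the two y-running rails run between the posts' inner faces). 14 slats, each 70 mm wide (x) and 18 mm thick, lie across the top of the two x-running rails, running the full 1280 mm width of the frame in y; along x they sit between the end posts with a 61 mm gap after the −x posts and between neighbouring slats and before the +x posts.


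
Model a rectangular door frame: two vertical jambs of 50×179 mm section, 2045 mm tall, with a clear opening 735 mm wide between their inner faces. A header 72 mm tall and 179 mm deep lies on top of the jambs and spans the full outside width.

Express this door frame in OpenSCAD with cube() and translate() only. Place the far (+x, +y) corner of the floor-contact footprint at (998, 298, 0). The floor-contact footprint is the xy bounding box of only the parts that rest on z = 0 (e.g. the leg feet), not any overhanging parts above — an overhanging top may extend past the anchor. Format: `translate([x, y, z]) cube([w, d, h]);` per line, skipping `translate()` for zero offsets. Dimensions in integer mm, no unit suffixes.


translate([163, 119, 0]) cube([50, 179, 2045]);
translate([948, 119, 0]) cube([50, 179, 2045]);
translate([163, 119, 2045]) cube([835, 179, 72]);


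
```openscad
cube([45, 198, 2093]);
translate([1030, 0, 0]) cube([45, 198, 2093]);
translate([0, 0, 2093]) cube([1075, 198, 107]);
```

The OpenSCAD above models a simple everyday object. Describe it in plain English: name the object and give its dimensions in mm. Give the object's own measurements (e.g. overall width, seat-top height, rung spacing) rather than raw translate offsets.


A door frame. The clear opening is 985 mm wide and 2093 mm high. Two 45 mm wide jambs, 198 mm deep, stand either side of the opening from the floor to the top of the opening. A 107 mm thick head sits across the top of both jambs, spanning the full outside width of the frame.


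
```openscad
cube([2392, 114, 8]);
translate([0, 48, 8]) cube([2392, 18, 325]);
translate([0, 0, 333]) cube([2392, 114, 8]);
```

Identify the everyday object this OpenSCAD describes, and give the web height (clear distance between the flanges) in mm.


An I-beam. The web height is 325 mm.

Two wide flanges with a thin centred web — an I-beam. Overall 341 mm minus two 8 mm flanges gives a web of 341 − 2·8 = 325 mm.


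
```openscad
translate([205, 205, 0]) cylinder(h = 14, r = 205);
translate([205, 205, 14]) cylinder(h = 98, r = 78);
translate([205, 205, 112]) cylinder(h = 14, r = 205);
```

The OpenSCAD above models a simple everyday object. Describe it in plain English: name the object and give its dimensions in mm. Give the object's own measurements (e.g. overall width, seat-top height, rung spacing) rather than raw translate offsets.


A spool: two coaxial disc flanges of radius 205 mm and thickness 14 mm, joined by a core cylinder of radius 78 mm and height 98 mm. The lower flange rests on z = 0 and the three cylinders share a vertical axis.


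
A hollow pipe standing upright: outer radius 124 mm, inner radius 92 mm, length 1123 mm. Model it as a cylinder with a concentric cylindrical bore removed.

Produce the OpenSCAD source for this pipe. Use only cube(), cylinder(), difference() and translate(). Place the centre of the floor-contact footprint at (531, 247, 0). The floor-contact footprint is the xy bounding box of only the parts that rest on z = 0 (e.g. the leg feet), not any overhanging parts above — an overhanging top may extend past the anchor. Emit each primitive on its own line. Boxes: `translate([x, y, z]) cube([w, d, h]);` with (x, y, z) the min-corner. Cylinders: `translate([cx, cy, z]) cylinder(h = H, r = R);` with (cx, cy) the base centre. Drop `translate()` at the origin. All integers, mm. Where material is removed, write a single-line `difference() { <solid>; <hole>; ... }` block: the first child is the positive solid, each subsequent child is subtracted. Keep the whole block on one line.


difference() { translate([531, 247, 0]) cylinder(h = 1123, r = 124); translate([531, 247, 0]) cylinder(h = 1123, r = 92); }


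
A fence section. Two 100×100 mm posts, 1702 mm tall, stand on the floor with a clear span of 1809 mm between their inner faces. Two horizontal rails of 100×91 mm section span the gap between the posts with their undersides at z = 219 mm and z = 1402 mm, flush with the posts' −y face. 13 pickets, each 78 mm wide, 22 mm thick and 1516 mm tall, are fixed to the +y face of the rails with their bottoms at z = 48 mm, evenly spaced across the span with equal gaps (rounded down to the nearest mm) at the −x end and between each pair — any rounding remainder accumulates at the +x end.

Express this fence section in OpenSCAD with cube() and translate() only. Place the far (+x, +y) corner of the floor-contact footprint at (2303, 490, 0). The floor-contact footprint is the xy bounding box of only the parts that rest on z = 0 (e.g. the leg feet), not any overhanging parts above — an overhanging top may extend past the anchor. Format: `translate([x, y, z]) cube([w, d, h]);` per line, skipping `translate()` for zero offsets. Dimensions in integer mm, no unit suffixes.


translate([294, 390, 0]) cube([100, 100, 1702]);
translate([2203, 390, 0]) cube([100, 100, 1702]);
translate([394, 390, 219]) cube([1809, 100, 91]);
translate([394, 390, 1402]) cube([1809, 100, 91]);
translate([450, 490, 48]) cube([78, 22, 1516]);
translate([584, 490, 48]) cube([78, 22, 1516]);
translate([718, 490, 48]) cube([78, 22, 1516]);
translate([852, 490, 48]) cube([78, 22, 1516]);
translate([986, 490, 48]) cube([78, 22, 1516]);
translate([1120, 490, 48]) cube([78, 22, 1516]);
translate([1254, 490, 48]) cube([78, 22, 1516]);
translate([1388, 490, 48]) cube([78, 22, 1516]);
translate([1522, 490, 48]) cube([78, 22, 1516]);
translate([1656, 490, 48]) cube([78, 22, 1516]);
translate([1790, 490, 48]) cube([78, 22, 1516]);
translate([1924, 490, 48]) cube([78, 22, 1516]);
translate([2058, 490, 48]) cube([78, 22, 1516]);


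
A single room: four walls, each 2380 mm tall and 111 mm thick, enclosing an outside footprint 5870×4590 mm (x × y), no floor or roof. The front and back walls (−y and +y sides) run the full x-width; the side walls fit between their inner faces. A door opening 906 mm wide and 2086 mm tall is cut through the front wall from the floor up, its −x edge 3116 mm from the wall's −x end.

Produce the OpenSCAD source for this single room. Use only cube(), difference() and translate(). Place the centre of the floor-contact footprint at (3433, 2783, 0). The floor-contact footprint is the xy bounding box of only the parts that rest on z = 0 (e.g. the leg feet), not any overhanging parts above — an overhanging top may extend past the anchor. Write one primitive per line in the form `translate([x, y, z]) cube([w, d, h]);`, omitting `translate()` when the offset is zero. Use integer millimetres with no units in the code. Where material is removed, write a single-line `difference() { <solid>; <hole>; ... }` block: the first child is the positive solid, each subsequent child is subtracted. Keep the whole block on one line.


difference() { translate([498, 488, 0]) cube([5870, 111, 2380]); translate([3614, 488, 0]) cube([906, 111, 2086]); }
translate([498, 4967, 0]) cube([5870, 111, 2380]);
translate([498, 599, 0]) cube([111, 4368, 2380]);
translate([6257, 599, 0]) cube([111, 4368, 2380]);


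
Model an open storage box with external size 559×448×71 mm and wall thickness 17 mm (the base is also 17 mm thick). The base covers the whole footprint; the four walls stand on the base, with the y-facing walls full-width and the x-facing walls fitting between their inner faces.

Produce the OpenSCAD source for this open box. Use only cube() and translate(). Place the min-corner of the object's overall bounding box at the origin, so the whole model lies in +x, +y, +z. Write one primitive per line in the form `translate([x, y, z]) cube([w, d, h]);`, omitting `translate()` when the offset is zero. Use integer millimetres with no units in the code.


cube([559, 448, 17]);
translate([0, 0, 17]) cube([559, 17, 54]);
translate([0, 431, 17]) cube([559, 17, 54]);
translate([0, 17, 17]) cube([17, 414, 54]);
translate([542, 17, 17]) cube([17, 414, 54]);


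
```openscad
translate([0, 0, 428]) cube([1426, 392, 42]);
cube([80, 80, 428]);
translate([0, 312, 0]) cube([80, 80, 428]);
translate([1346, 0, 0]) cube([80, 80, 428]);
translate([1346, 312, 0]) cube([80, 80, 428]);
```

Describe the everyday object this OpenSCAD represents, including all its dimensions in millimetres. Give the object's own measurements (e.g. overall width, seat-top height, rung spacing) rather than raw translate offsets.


A bench: a 1426×392 mm seat slab, 42 mm thick, top at z = 470 mm, on four 80×80 mm square legs flush with the seat corners and standing on z = 0.


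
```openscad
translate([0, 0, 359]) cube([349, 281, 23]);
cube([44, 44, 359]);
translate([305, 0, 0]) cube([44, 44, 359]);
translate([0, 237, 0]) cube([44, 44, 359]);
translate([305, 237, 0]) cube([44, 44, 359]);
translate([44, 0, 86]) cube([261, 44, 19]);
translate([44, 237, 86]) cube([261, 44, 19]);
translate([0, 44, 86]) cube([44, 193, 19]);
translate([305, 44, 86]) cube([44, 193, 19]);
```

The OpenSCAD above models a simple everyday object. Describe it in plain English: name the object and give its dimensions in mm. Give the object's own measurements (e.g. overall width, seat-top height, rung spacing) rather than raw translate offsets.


A four-legged stool. The seat is a 349×281×23 mm slab whose top surface is at z = 382 mm; four square legs, each 44×44 mm in cross-section, run from the floor (z = 0) to the underside of the seat, each flush with a corner of the seat. Four stretchers, 44 mm wide and 19 mm tall, connect adjacent legs with their undersides at z = 86 mm, each running between the inner faces of the legs it joins and aligned with the legs' outer faces on the other axis.


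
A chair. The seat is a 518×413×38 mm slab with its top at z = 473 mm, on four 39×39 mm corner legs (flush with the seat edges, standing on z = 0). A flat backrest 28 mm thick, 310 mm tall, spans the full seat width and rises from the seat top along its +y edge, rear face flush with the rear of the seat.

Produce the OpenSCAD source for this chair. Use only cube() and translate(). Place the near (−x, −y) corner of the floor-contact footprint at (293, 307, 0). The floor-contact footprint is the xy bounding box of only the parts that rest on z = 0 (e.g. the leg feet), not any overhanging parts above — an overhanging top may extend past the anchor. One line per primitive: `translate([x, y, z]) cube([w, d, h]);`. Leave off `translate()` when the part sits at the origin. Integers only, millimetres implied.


translate([293, 307, 435]) cube([518, 413, 38]);
translate([293, 307, 0]) cube([39, 39, 435]);
translate([772, 307, 0]) cube([39, 39, 435]);
translate([293, 681, 0]) cube([39, 39, 435]);
translate([772, 681, 0]) cube([39, 39, 435]);
translate([293, 692, 473]) cube([518, 28, 310]);


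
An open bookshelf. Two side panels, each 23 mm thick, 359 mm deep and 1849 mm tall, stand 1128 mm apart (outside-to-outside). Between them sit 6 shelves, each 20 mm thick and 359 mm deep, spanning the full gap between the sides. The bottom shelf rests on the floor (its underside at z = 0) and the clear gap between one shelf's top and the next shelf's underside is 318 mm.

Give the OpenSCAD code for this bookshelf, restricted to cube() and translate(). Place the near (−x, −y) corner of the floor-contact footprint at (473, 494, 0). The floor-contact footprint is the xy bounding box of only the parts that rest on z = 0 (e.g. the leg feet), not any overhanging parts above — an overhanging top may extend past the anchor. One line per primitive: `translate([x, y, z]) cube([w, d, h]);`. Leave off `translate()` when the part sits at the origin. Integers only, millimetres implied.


translate([473, 494, 0]) cube([23, 359, 1849]);
translate([1578, 494, 0]) cube([23, 359, 1849]);
translate([496, 494, 0]) cube([1082, 359, 20]);
translate([496, 494, 338]) cube([1082, 359, 20]);
translate([496, 494, 676]) cube([1082, 359, 20]);
translate([496, 494, 1014]) cube([1082, 359, 20]);
translate([496, 494, 1352]) cube([1082, 359, 20]);
translate([496, 494, 1690]) cube([1082, 359, 20]);


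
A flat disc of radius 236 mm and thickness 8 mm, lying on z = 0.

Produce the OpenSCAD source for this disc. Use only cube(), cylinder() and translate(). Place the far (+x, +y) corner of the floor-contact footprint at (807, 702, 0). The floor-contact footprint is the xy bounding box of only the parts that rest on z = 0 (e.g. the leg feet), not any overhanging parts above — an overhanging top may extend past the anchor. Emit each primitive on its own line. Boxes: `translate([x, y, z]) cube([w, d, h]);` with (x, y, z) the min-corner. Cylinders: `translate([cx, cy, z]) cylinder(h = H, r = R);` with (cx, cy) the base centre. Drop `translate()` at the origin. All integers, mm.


translate([571, 466, 0]) cylinder(h = 8, r = 236);


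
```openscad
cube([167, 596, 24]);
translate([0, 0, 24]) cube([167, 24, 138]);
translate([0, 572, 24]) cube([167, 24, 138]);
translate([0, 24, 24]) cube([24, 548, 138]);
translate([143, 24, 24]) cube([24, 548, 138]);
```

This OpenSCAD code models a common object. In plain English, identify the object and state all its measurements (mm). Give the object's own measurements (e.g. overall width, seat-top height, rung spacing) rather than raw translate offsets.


An open-topped rectangular box: outside dimensions 167×596×162 mm, with a uniform wall and base thickness of 24 mm. The base is a full 167×596 slab on the floor; four walls sit on top of the base. The front and back walls (the −y and +y sides) span the full width; the two side walls fit between them.


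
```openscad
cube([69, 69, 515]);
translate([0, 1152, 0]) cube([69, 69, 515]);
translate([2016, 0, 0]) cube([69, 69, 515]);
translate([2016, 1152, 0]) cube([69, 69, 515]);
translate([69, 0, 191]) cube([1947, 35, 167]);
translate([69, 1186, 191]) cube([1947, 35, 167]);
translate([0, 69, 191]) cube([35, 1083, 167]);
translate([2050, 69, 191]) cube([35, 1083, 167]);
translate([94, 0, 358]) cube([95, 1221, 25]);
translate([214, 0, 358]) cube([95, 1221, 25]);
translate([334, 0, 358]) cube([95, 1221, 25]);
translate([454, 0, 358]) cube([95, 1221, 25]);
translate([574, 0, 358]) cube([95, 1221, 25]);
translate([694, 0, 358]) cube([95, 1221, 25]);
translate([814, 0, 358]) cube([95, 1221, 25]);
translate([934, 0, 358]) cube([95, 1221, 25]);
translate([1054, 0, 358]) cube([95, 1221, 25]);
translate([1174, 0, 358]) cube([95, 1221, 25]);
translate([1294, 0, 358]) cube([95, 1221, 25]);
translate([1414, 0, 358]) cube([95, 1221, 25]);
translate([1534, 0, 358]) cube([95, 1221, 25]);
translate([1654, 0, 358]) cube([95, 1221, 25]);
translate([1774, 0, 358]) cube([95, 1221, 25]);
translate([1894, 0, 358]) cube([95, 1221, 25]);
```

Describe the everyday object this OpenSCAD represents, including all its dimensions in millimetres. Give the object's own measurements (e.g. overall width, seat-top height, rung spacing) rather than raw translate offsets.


A bed frame 2085 mm long (x) by 1221 mm wide (y). Four 69×69 mm corner posts, 515 mm tall, at the corners of the footprint. Four rails of 35 mm thickness and 167 mm height run between adjacent posts with their undersides at z = 191 mm, their outer faces flush with the outside of the frame (the two x-running rails run between the posts' inner faces; the two y-running rails run between the posts' inner faces). 16 slats, each 95 mm wide (x) and 25 mm thick, lie across the top of the two x-running rails, running the full 1221 mm width of the frame in y; along x they sit between the end posts with a 25 mm gap after the −x posts and between neighbouring slats, leaving 27 mm before the +x posts.


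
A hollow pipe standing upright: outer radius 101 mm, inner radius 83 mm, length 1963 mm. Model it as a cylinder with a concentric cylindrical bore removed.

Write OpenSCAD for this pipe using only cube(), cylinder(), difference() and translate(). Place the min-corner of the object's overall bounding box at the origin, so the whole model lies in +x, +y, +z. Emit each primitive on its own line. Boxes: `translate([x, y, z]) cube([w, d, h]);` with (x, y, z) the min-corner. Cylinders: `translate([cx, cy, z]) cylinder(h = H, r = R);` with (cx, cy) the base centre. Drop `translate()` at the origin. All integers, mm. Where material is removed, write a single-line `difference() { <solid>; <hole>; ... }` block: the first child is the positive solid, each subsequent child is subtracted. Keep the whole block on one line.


difference() { translate([101, 101, 0]) cylinder(h = 1963, r = 101); translate([101, 101, 0]) cylinder(h = 1963, r = 83); }


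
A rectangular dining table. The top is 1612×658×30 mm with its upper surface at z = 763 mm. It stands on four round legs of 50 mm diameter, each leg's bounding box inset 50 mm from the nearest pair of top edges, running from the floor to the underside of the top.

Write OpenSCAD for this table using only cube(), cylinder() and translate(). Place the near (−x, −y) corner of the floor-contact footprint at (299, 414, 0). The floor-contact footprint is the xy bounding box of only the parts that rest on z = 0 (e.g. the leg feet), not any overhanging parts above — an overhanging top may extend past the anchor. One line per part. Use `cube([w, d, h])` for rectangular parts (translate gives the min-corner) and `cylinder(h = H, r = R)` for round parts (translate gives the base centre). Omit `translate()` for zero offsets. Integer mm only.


translate([249, 364, 733]) cube([1612, 658, 30]);
translate([324, 439, 0]) cylinder(h = 733, r = 25);
translate([1786, 439, 0]) cylinder(h = 733, r = 25);
translate([324, 947, 0]) cylinder(h = 733, r = 25);
translate([1786, 947, 0]) cylinder(h = 733, r = 25);


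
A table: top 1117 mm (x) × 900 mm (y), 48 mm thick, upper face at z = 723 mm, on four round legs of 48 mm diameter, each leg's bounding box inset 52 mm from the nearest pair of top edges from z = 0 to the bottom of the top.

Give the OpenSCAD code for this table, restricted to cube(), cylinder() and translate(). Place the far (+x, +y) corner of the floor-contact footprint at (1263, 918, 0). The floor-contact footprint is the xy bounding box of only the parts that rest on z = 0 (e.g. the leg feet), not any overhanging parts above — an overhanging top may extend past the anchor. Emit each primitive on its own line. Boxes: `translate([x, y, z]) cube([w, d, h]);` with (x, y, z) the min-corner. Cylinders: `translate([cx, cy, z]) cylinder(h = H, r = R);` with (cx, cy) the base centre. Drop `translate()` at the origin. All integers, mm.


translate([198, 70, 675]) cube([1117, 900, 48]);
translate([274, 146, 0]) cylinder(h = 675, r = 24);
translate([1239, 146, 0]) cylinder(h = 675, r = 24);
translate([274, 894, 0]) cylinder(h = 675, r = 24);
translate([1239, 894, 0]) cylinder(h = 675, r = 24);


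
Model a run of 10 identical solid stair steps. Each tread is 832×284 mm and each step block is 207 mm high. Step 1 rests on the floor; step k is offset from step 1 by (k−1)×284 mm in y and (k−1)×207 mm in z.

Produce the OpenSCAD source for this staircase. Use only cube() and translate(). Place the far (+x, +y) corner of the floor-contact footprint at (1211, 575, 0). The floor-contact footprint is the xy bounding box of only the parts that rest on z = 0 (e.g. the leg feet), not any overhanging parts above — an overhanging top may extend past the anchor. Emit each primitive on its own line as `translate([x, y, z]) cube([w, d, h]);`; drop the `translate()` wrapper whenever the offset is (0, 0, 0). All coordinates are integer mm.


translate([379, 291, 0]) cube([832, 284, 207]);
translate([379, 575, 207]) cube([832, 284, 207]);
translate([379, 859, 414]) cube([832, 284, 207]);
translate([379, 1143, 621]) cube([832, 284, 207]);
translate([379, 1427, 828]) cube([832, 284, 207]);
translate([379, 1711, 1035]) cube([832, 284, 207]);
translate([379, 1995, 1242]) cube([832, 284, 207]);
translate([379, 2279, 1449]) cube([832, 284, 207]);
translate([379, 2563, 1656]) cube([832, 284, 207]);
translate([379, 2847, 1863]) cube([832, 284, 207]);


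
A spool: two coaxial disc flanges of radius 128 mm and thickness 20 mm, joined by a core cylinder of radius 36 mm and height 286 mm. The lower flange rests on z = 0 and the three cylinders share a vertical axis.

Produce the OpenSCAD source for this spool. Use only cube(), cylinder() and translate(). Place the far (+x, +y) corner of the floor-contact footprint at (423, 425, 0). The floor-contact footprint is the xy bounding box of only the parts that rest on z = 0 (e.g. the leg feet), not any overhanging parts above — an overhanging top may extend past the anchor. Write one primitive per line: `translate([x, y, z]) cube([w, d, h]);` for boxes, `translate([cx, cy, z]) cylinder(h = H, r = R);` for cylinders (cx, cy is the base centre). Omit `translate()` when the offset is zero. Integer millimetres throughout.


translate([295, 297, 0]) cylinder(h = 20, r = 128);
translate([295, 297, 20]) cylinder(h = 286, r = 36);
translate([295, 297, 306]) cylinder(h = 20, r = 128);


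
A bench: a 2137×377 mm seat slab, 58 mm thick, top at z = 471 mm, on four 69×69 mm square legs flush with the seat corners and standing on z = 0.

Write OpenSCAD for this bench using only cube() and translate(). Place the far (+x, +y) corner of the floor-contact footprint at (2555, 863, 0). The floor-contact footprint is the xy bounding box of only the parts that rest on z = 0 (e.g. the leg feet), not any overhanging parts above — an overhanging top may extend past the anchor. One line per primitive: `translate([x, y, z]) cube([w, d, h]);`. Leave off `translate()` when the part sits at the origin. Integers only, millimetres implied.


// leg_h = 471 − 58 = 413
translate([418, 486, 413]) cube([2137, 377, 58]);
translate([418, 486, 0]) cube([69, 69, 413]);
translate([418, 794, 0]) cube([69, 69, 413]);
translate([2486, 486, 0]) cube([69, 69, 413]);
translate([2486, 794, 0]) cube([69, 69, 413]);


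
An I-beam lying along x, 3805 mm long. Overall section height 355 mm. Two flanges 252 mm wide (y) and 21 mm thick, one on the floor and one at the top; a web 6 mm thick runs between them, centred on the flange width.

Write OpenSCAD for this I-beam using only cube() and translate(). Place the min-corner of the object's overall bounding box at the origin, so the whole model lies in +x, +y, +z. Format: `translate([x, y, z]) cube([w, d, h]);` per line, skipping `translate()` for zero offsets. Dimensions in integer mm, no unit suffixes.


cube([3805, 252, 21]);
translate([0, 123, 21]) cube([3805, 6, 313]);
translate([0, 0, 334]) cube([3805, 252, 21]);


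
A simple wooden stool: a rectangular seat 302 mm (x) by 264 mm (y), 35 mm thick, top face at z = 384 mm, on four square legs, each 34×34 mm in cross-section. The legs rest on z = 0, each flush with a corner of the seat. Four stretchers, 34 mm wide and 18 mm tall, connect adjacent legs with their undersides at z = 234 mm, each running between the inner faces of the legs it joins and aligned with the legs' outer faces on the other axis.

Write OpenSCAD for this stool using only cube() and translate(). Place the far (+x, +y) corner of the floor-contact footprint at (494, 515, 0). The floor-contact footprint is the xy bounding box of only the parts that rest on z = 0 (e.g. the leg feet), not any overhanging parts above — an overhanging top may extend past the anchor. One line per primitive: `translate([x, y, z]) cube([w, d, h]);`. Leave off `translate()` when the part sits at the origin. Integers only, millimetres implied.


translate([192, 251, 349]) cube([302, 264, 35]);
translate([192, 251, 0]) cube([34, 34, 349]);
translate([460, 251, 0]) cube([34, 34, 349]);
translate([192, 481, 0]) cube([34, 34, 349]);
translate([460, 481, 0]) cube([34, 34, 349]);
translate([226, 251, 234]) cube([234, 34, 18]);
translate([226, 481, 234]) cube([234, 34, 18]);
translate([192, 285, 234]) cube([34, 196, 18]);
translate([460, 285, 234]) cube([34, 196, 18]);


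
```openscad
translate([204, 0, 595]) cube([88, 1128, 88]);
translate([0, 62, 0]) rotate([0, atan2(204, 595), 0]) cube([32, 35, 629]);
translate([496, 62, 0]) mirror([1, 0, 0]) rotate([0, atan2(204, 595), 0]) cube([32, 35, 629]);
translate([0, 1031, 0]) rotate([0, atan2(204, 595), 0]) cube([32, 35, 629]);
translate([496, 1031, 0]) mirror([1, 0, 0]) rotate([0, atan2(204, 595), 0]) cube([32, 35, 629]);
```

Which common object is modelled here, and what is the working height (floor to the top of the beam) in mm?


A sawhorse. The overall height is 683 mm.

A beam across two mirrored pairs of raked legs — a sawhorse. The beam's underside is at z = 595 (matching the legs' vertical rise in atan2(204, 595)) and the beam is 88 mm tall, so its top is at 595 + 88 = 683 mm. The raked legs top out at the beam's underside, so that is the highest point.


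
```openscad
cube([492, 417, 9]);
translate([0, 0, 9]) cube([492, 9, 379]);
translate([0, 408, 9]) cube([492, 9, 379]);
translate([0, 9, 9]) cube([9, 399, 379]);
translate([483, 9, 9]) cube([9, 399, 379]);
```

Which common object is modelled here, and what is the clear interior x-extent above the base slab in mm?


An open box. The internal width is 474 mm.

A 492×417 base slab with four walls standing on it — an open box. The base is 492 mm wide and the walls are 9 mm thick, so the internal width is 492 − 2 × 9 = 474 mm.


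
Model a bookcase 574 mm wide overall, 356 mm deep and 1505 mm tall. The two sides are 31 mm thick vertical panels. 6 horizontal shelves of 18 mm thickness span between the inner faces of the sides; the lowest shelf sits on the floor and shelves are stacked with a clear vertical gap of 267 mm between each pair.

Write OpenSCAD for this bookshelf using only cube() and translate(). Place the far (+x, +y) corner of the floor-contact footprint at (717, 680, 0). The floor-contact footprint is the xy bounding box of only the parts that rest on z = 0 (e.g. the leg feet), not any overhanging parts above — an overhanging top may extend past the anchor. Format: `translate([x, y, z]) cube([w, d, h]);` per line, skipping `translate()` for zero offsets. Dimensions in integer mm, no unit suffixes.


translate([143, 324, 0]) cube([31, 356, 1505]);
translate([686, 324, 0]) cube([31, 356, 1505]);
translate([174, 324, 0]) cube([512, 356, 18]);
translate([174, 324, 285]) cube([512, 356, 18]);
translate([174, 324, 570]) cube([512, 356, 18]);
translate([174, 324, 855]) cube([512, 356, 18]);
translate([174, 324, 1140]) cube([512, 356, 18]);
translate([174, 324, 1425]) cube([512, 356, 18]);


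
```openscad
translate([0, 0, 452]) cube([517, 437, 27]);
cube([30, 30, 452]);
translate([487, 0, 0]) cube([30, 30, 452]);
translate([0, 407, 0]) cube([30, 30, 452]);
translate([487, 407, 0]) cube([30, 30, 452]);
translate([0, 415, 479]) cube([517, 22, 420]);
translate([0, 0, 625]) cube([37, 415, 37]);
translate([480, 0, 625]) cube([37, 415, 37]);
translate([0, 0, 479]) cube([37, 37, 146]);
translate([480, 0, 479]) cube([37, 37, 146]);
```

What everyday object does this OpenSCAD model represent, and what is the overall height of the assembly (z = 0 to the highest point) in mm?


A chair. The overall height is 899 mm.

A slab on four corner posts with a tall panel at the back — a chair. The seat slab sits at z = 452 with thickness 27, and the 420 mm backrest starts at the seat top, so the overall height is 452 + 27 + 420 = 899 mm.


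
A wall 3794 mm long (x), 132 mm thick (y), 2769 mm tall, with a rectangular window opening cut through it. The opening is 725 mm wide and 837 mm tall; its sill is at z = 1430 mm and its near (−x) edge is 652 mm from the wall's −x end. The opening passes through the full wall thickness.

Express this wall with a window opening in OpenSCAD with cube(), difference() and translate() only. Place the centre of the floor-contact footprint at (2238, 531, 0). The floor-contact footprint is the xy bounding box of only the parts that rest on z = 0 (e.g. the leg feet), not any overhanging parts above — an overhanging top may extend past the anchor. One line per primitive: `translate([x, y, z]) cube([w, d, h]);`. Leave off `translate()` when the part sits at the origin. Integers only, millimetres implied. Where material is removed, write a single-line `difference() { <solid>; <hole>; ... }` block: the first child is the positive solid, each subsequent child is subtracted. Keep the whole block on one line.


difference() { translate([341, 465, 0]) cube([3794, 132, 2769]); translate([993, 465, 1430]) cube([725, 132, 837]); }


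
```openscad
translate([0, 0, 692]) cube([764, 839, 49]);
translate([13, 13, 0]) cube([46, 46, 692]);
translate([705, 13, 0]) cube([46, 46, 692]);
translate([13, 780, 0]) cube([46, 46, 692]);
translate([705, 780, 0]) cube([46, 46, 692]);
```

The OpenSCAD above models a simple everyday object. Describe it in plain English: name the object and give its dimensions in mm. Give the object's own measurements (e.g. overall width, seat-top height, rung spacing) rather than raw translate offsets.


A rectangular dining table. The top is 764×839×49 mm with its upper surface at z = 741 mm. It stands on four 46×46 mm square legs, each inset 13 mm from the nearest pair of top edges, running from the floor to the underside of the top.


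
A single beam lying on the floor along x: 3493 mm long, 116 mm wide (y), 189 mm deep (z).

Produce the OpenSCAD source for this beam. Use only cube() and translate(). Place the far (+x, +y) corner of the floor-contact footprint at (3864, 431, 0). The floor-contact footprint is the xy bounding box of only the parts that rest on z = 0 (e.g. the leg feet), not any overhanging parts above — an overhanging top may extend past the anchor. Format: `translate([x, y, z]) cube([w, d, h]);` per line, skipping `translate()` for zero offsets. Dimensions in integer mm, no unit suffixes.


translate([371, 315, 0]) cube([3493, 116, 189]);


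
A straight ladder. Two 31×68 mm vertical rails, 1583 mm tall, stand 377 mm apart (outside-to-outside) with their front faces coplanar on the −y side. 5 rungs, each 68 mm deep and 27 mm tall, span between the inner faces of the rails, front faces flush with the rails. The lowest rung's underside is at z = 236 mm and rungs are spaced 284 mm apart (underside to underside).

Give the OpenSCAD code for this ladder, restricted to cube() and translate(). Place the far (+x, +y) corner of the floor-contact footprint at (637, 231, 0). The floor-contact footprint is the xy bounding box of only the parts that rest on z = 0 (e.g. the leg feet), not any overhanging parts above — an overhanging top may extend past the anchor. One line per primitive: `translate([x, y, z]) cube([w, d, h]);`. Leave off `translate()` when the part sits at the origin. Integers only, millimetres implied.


// rung span = 377 - 2*31 = 315
// rung[k] z = 236 + k*284
translate([260, 163, 0]) cube([31, 68, 1583]);
translate([606, 163, 0]) cube([31, 68, 1583]);
translate([291, 163, 236]) cube([315, 68, 27]);
translate([291, 163, 520]) cube([315, 68, 27]);
translate([291, 163, 804]) cube([315, 68, 27]);
translate([291, 163, 1088]) cube([315, 68, 27]);
translate([291, 163, 1372]) cube([315, 68, 27]);


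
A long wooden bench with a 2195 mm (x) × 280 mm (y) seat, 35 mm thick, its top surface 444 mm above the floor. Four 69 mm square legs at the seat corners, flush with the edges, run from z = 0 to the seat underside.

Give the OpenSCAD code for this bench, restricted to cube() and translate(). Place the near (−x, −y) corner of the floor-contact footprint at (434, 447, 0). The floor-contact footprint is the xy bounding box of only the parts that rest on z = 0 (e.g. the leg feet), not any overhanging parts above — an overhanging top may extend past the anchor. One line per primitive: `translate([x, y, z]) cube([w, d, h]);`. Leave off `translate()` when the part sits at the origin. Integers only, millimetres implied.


translate([434, 447, 409]) cube([2195, 280, 35]);
translate([434, 447, 0]) cube([69, 69, 409]);
translate([434, 658, 0]) cube([69, 69, 409]);
translate([2560, 447, 0]) cube([69, 69, 409]);
translate([2560, 658, 0]) cube([69, 69, 409]);


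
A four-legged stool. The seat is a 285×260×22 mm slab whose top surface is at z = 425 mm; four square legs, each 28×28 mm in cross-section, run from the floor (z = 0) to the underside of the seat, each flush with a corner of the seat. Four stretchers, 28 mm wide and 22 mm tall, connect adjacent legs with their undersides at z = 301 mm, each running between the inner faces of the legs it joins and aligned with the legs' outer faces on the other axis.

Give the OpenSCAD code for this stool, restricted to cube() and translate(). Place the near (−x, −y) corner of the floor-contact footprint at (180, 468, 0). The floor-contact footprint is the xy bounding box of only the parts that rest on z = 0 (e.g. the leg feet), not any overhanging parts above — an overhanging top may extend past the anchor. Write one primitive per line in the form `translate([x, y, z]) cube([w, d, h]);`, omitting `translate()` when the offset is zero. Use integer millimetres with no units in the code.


translate([180, 468, 403]) cube([285, 260, 22]);
translate([180, 468, 0]) cube([28, 28, 403]);
translate([437, 468, 0]) cube([28, 28, 403]);
translate([180, 700, 0]) cube([28, 28, 403]);
translate([437, 700, 0]) cube([28, 28, 403]);
translate([208, 468, 301]) cube([229, 28, 22]);
translate([208, 700, 301]) cube([229, 28, 22]);
translate([180, 496, 301]) cube([28, 204, 22]);
translate([437, 496, 301]) cube([28, 204, 22]);


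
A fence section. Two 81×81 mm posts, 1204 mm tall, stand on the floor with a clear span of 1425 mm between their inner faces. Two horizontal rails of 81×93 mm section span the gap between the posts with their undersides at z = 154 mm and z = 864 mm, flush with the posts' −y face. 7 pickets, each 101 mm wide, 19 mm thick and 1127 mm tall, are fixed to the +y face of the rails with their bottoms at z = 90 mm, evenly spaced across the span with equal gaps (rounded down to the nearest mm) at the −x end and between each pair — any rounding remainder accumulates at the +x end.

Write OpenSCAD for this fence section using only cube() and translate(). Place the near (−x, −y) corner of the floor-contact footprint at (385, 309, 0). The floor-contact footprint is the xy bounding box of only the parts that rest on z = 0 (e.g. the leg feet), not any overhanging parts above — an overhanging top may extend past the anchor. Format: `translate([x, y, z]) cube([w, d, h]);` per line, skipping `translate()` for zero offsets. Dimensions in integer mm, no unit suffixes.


translate([385, 309, 0]) cube([81, 81, 1204]);
translate([1891, 309, 0]) cube([81, 81, 1204]);
translate([466, 309, 154]) cube([1425, 81, 93]);
translate([466, 309, 864]) cube([1425, 81, 93]);
translate([555, 390, 90]) cube([101, 19, 1127]);
translate([745, 390, 90]) cube([101, 19, 1127]);
translate([935, 390, 90]) cube([101, 19, 1127]);
translate([1125, 390, 90]) cube([101, 19, 1127]);
translate([1315, 390, 90]) cube([101, 19, 1127]);
translate([1505, 390, 90]) cube([101, 19, 1127]);
translate([1695, 390, 90]) cube([101, 19, 1127]);
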